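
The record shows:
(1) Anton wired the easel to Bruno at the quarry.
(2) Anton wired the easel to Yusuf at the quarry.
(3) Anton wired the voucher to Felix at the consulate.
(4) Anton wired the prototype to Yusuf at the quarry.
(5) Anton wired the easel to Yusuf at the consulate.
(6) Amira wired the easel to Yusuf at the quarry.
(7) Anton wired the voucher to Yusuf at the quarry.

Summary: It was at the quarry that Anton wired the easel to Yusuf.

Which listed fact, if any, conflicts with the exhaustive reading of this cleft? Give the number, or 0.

Focus of the cleft: "at the quarry" (the setting). Presupposed background: agent = Anton, thing = the easel, recipient = Yusuf.
The exhaustive reading says no other setting fits that background.
Fact (5) shares the background but with setting = at the consulate; exhaustivity is violated.

5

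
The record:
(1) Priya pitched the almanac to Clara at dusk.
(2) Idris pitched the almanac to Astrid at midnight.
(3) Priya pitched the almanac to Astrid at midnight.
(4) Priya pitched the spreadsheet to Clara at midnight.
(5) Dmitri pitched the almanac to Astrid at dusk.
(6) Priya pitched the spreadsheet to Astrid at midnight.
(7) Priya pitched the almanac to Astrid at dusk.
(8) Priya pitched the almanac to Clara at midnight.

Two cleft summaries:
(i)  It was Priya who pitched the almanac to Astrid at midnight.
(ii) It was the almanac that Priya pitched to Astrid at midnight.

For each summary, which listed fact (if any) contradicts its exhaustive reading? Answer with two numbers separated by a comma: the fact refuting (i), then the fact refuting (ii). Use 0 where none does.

2, 6

(i): focus "Priya". Looking for the almanac as thing and Astrid as recipient and at midnight as setting with some other agent — fact (2) has Idris there. Refuted.
(ii): focus "the almanac". Looking for Priya as agent and Astrid as recipient and at midnight as setting with some other thing — fact (6) has the spreadsheet there. Refuted.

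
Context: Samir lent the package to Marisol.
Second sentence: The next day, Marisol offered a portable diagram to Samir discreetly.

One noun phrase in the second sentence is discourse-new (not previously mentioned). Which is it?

"Marisol" and "Samir" in the second sentence are given — already mentioned in the context.
"a portable diagram" has no antecedent in the context; it is discourse-new (the indefinite article also signals a new referent).

a portable diagram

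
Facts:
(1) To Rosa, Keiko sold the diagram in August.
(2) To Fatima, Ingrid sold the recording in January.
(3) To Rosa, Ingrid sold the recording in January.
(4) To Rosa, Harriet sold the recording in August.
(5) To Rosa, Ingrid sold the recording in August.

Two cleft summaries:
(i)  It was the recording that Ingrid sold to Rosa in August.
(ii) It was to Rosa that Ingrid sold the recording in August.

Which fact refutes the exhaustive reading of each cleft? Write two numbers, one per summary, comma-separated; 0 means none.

(i): focus "the recording". No fact shares Ingrid as agent and Rosa as recipient and in August as setting with a different thing. 0.
(ii): focus "Rosa". No fact shares Ingrid as agent and the recording as thing and in August as setting with a different recipient. 0.

0, 0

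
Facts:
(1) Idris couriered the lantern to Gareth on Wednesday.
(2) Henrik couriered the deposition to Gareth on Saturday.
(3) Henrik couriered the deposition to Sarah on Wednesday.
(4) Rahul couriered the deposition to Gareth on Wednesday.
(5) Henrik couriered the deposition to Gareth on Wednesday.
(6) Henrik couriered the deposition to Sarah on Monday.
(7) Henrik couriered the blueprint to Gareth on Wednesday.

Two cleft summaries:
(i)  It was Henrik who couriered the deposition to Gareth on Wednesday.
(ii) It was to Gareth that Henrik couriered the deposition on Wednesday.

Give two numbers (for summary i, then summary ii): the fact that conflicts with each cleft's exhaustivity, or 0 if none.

(i): focus "Henrik". Looking for the deposition as thing and Gareth as recipient and on Wednesday as setting with some other agent — fact (4) has Rahul there. Refuted.
(ii): focus "Gareth". Looking for Henrik as agent and the deposition as thing and on Wednesday as setting with some other recipient — fact (3) has Sarah there. Refuted.

4, 3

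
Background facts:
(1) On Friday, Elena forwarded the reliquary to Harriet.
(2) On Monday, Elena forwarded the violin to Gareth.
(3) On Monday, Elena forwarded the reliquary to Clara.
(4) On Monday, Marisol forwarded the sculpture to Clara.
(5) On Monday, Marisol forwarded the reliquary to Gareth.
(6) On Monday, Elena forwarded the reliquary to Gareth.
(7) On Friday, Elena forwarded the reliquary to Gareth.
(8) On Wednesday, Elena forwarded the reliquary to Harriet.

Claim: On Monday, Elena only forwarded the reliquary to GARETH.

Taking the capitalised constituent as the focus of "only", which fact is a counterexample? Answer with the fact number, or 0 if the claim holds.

3

The capitals mark "Gareth" as focus. So "only" rules out other recipients, with the rest (agent = Elena, thing = the reliquary, setting = on Monday) as background.
Fact (3) matches on agent = Elena, thing = the reliquary, setting = on Monday, but has recipient = Clara instead. That refutes the claim.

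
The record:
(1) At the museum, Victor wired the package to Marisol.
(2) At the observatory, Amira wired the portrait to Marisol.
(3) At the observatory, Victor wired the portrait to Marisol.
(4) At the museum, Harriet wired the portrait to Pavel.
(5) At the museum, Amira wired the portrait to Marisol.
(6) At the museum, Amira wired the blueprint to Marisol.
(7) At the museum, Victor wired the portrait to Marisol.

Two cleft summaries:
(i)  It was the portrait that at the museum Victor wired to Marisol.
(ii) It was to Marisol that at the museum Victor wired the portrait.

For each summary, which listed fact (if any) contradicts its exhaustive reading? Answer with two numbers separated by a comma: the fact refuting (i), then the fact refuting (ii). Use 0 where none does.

1, 0

(i): focus "the portrait". Looking for same agent, recipient, setting (Victor / Marisol / at the museum) with some other thing — fact (1) has the package there. Refuted.
(ii): focus "Marisol". No fact shares same agent, thing, setting (Victor / the portrait / at the museum) with a different recipient. 0.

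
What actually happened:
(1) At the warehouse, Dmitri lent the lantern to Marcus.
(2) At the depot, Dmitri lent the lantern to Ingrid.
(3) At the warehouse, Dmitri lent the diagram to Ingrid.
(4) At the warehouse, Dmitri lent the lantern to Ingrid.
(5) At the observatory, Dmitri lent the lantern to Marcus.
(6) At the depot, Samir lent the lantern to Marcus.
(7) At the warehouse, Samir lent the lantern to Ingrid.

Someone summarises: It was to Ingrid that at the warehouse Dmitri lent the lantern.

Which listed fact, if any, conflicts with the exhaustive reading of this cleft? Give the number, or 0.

1

Focus of the cleft: "Ingrid" (the recipient). Presupposed background: same agent, thing, setting (Dmitri / the lantern / at the warehouse).
Exhaustivity: Ingrid is the only recipient satisfying that background.
But fact (1) also has same agent, thing, setting (Dmitri / the lantern / at the warehouse), with recipient = Marcus — so the exhaustive reading fails.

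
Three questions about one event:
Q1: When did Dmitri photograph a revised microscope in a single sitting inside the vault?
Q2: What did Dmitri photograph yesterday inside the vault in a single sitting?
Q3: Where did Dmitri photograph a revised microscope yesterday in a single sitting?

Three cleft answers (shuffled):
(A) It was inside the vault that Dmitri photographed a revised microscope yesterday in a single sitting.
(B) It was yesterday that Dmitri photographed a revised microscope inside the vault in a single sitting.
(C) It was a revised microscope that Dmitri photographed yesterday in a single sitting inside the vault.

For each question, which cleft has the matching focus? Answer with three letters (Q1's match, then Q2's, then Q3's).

BCA

Q1 asks about the time; cleft (B) focuses "yesterday", which is the time — so Q1 → B.
Q2 asks about the direct object; cleft (C) focuses "a revised microscope", which is the direct object — so Q2 → C.
Q3 asks about the location; cleft (A) focuses "inside the vault", which is the location — so Q3 → A.
Mapping: Q1→B, Q2→C, Q3→A.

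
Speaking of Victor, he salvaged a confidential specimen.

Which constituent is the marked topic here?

Victor

The construction explicitly marks "Victor" as what the sentence is about — the topic.
The remainder of the clause is the comment (what is said about the topic).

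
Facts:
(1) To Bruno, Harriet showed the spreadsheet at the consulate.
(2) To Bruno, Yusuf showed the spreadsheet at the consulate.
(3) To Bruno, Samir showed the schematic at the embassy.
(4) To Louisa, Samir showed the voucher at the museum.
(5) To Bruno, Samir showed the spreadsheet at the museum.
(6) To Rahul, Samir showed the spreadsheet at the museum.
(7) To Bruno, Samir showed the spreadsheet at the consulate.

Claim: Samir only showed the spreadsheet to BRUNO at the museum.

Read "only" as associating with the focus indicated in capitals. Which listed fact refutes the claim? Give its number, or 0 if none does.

The capitals mark "Bruno" as focus. So "only" rules out other recipients, with the rest (Samir as agent and the spreadsheet as thing and at the museum as setting) as background.
Fact (6) matches on Samir as agent and the spreadsheet as thing and at the museum as setting, but has recipient = Rahul instead. That refutes the claim.

6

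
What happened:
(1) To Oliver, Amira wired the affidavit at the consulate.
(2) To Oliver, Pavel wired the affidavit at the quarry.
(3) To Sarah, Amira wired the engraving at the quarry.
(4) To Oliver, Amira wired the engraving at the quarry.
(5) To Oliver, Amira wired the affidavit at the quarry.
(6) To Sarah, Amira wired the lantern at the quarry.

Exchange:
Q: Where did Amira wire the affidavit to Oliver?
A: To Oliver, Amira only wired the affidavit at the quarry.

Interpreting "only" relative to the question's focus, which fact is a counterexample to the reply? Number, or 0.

Answering "Where did ...?" puts focus on the setting — here, "at the quarry".
So "only" ranges over settings; the rest (Amira as agent and the affidavit as thing and Oliver as recipient) is presupposed.
Fact (1) shares the background with a different setting (at the consulate) — counterexample.
(Fact (4) would refute a reading with focus on the thing — but that is not what the question asks.)

1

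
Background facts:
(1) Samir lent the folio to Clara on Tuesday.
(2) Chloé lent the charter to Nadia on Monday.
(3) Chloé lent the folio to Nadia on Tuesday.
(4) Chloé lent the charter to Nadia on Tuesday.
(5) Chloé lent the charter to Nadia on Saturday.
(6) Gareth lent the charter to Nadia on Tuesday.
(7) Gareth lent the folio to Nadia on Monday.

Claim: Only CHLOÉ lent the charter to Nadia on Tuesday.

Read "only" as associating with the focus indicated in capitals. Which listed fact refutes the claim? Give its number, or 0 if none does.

6

Focus (in capitals) is "Chloé" — the agent. "Only" excludes alternative agents while holding fixed the charter as thing and Nadia as recipient and on Tuesday as setting.
Fact (6) shares the background but differs in agent (Gareth) — a counterexample.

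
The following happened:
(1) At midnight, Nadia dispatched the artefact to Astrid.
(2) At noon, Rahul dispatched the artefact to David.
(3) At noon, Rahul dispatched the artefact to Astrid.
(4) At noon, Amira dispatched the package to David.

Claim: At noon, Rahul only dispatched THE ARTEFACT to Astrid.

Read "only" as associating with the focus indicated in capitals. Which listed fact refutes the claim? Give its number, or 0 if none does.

Focus (in capitals) is "the artefact" — the thing. "Only" excludes alternative things while holding fixed same agent, recipient, setting (Rahul / Astrid / at noon).
No fact matches same agent, recipient, setting (Rahul / Astrid / at noon) with a different thing — every other fact differs on at least one backgrounded slot. So no fact refutes it.

0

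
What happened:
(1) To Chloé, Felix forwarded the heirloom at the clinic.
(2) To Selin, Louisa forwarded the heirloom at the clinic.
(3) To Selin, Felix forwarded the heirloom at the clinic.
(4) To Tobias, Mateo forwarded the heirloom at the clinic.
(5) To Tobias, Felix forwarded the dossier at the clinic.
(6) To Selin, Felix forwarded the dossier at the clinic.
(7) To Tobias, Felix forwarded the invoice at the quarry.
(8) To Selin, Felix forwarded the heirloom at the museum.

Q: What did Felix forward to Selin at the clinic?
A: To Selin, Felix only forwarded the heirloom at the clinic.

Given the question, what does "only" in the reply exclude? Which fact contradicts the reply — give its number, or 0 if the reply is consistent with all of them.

6

Answering "What did ...?" puts focus on the thing — here, "the heirloom".
So "only" ranges over things; the rest (same agent, recipient, setting (Felix / Selin / at the clinic)) is presupposed.
Fact (6) keeps same agent, recipient, setting (Felix / Selin / at the clinic) but has thing = the dossier; that refutes the reply.
(Fact (8) would refute a reading with focus on the setting — but that is not what the question asks.)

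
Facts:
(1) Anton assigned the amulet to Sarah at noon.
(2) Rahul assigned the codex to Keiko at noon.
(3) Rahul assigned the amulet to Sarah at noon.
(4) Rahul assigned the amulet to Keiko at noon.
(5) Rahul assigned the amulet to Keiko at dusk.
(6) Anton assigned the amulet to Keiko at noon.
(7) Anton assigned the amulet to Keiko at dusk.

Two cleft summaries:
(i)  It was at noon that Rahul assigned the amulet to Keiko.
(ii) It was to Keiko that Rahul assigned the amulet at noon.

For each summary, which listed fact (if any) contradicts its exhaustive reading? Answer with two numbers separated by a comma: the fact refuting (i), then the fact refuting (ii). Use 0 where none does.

5, 3

Summary (i) focuses "at noon" (the setting); background agent = Rahul, thing = the amulet, recipient = Keiko. Fact (5) matches that background with setting = at dusk — refutes (i).
Summary (ii) focuses "Keiko" (the recipient); background agent = Rahul, thing = the amulet, setting = at noon. Fact (3) matches that background with recipient = Sarah — refutes (ii).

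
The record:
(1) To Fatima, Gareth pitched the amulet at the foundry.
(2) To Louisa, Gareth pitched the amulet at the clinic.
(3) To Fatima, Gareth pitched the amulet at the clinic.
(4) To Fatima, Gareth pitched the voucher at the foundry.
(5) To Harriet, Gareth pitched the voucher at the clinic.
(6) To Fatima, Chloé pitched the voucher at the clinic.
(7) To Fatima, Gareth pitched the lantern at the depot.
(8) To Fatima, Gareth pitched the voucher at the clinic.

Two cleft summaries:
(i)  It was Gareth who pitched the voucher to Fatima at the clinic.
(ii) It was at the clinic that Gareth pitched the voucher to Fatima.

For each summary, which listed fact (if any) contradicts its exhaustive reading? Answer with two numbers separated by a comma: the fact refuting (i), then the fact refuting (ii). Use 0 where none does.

6, 4

(i): focus "Gareth". Looking for same thing, recipient, setting (the voucher / Fatima / at the clinic) with some other agent — fact (6) has Chloé there. Refuted.
(ii): focus "at the clinic". Looking for same agent, thing, recipient (Gareth / the voucher / Fatima) with some other setting — fact (4) has at the foundry there. Refuted.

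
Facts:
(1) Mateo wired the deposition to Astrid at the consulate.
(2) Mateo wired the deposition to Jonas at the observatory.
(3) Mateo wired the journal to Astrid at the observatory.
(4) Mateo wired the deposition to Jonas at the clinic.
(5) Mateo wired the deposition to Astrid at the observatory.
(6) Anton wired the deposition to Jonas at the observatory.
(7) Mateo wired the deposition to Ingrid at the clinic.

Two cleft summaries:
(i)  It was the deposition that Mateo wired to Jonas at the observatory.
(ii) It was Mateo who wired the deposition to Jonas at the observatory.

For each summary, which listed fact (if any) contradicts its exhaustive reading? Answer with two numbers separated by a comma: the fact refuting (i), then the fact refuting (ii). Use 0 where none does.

0, 6

Summary (i) focuses "the deposition" (the thing); background Mateo as agent and Jonas as recipient and at the observatory as setting. No fact matches that background with a different thing, so 0.
Summary (ii) focuses "Mateo" (the agent); background the deposition as thing and Jonas as recipient and at the observatory as setting. Fact (6) matches that background with agent = Anton — refutes (ii).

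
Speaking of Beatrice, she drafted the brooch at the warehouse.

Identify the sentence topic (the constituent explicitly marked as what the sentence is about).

Beatrice

The construction explicitly marks "Beatrice" as what the sentence is about — the topic.
The remainder of the clause is the comment (what is said about the topic).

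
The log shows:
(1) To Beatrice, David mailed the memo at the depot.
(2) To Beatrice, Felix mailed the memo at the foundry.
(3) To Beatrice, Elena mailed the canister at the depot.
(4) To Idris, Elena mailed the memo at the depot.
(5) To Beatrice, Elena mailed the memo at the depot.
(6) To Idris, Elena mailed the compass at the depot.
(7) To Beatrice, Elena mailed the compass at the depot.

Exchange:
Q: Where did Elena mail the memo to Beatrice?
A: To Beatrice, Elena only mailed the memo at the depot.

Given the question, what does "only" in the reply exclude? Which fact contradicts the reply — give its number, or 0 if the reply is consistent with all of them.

0

The question "Where did ...?" targets the setting, so in the reply the focus falls on "at the depot".
So "only" ranges over settings; the rest (agent = Elena, thing = the memo, recipient = Beatrice) is presupposed.
No fact keeps agent = Elena, thing = the memo, recipient = Beatrice while changing the setting; every other fact differs on something backgrounded. The reply stands.
(Fact (3) would refute a reading with focus on the thing — but that is not what the question asks.)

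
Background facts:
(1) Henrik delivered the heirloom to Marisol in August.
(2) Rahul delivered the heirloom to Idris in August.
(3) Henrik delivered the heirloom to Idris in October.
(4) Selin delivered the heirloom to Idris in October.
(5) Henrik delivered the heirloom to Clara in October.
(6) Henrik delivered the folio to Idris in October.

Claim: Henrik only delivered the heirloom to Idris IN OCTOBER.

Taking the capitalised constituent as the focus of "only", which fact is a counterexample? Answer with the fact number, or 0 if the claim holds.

Focus (in capitals) is "in October" — the setting. "Only" excludes alternative settings while holding fixed Henrik as agent and the heirloom as thing and Idris as recipient.
No fact matches Henrik as agent and the heirloom as thing and Idris as recipient with a different setting — every other fact differs on at least one backgrounded slot. So no fact refutes it.

0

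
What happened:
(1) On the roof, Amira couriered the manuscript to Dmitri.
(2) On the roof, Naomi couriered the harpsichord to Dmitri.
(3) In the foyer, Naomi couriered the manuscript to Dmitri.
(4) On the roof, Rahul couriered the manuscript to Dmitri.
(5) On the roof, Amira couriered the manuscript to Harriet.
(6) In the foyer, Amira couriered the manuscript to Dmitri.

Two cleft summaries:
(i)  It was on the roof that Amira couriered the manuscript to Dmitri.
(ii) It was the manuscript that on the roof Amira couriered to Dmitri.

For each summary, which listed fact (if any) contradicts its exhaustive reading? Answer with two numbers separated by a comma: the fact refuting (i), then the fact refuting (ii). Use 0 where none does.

6, 0

(i): focus "on the roof". Looking for same agent, thing, recipient (Amira / the manuscript / Dmitri) with some other setting — fact (6) has in the foyer there. Refuted.
(ii): focus "the manuscript". No fact shares same agent, recipient, setting (Amira / Dmitri / on the roof) with a different thing. 0.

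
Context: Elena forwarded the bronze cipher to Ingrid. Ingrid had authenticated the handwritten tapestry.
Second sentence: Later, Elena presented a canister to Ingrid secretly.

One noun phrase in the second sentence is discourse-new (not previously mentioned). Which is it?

a canister

"Elena" and "Ingrid" in the second sentence are given — already mentioned in the context.
"a canister" has no antecedent in the context; it is discourse-new (the indefinite article also signals a new referent).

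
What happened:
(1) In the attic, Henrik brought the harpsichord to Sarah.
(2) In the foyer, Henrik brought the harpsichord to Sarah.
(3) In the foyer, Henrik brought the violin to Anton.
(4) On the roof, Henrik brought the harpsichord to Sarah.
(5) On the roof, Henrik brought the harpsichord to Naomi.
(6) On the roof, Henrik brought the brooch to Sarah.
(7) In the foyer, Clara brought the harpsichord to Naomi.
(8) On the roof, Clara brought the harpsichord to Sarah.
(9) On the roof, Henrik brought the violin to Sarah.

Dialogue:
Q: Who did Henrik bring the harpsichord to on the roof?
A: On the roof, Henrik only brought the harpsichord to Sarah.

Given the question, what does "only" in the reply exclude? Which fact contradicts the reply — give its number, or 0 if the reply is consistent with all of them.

5

Answering "Who did ... to ...?" puts focus on the recipient — here, "Sarah".
"Only" then excludes alternative recipients while the background — Henrik as agent and the harpsichord as thing and on the roof as setting — is held fixed.
Fact (5) shares the background with a different recipient (Naomi) — counterexample.
(Fact (6) would refute a reading with focus on the thing — but that is not what the question asks.)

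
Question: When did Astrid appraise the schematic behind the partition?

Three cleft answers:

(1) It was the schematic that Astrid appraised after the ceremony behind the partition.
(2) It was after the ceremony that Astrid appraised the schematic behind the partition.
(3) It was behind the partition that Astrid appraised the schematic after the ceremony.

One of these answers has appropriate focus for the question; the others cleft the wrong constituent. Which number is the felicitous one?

2

The question word "when" targets the time.
Option (1) clefts "the schematic" — the direct object, not what was asked.
Option (2) clefts "after the ceremony" — that matches what the question asks about.
Option (3) clefts "behind the partition" — the location, not what was asked.
So the congruent reply is (2).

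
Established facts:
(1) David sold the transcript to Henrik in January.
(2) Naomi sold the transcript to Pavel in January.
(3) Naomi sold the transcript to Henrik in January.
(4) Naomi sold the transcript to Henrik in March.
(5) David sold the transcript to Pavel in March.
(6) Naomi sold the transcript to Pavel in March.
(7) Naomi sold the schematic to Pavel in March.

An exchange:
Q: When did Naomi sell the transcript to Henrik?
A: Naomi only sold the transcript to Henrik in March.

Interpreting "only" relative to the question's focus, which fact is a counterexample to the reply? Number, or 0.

3

The question "When did ...?" targets the setting, so in the reply the focus falls on "in March".
So "only" ranges over settings; the rest (Naomi as agent and the transcript as thing and Henrik as recipient) is presupposed.
Fact (3) keeps Naomi as agent and the transcript as thing and Henrik as recipient but has setting = in January; that refutes the reply.
(Fact (6) would refute a reading with focus on the recipient — but that is not what the question asks.)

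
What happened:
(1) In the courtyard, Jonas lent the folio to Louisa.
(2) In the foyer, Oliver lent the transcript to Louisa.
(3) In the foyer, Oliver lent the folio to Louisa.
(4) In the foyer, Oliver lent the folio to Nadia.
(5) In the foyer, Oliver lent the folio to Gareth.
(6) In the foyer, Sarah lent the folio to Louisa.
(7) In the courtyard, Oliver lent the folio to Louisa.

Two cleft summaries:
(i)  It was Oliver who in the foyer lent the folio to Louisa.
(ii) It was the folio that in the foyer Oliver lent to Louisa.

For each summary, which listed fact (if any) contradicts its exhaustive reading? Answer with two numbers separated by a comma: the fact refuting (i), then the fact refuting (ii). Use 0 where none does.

6, 2

Summary (i) focuses "Oliver" (the agent); background thing = the folio, recipient = Louisa, setting = in the foyer. Fact (6) matches that background with agent = Sarah — refutes (i).
Summary (ii) focuses "the folio" (the thing); background agent = Oliver, recipient = Louisa, setting = in the foyer. Fact (2) matches that background with thing = the transcript — refutes (ii).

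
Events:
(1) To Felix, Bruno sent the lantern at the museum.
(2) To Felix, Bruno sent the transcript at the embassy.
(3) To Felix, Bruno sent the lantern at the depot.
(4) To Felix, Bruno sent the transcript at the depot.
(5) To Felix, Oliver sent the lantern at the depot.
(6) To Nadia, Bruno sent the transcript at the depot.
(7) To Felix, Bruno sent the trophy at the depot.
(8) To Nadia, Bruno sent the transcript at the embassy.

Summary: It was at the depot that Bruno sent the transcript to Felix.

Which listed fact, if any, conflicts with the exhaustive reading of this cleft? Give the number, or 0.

2

Focus of the cleft: "at the depot" (the setting). Presupposed background: agent = Bruno, thing = the transcript, recipient = Felix.
Exhaustivity: at the depot is the only setting satisfying that background.
But fact (2) also has agent = Bruno, thing = the transcript, recipient = Felix, with setting = at the embassy — so the exhaustive reading fails.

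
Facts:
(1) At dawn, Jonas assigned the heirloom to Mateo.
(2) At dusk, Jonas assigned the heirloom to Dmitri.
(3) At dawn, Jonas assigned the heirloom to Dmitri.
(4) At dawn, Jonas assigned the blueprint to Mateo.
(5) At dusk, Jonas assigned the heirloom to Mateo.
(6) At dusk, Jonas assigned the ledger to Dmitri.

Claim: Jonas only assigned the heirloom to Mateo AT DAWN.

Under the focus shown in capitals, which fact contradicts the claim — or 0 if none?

The capitals mark "at dawn" as focus. So "only" rules out other settings, with the rest (same agent, thing, recipient (Jonas / the heirloom / Mateo)) as background.
Fact (5) shares the background but differs in setting (at dusk) — a counterexample.

5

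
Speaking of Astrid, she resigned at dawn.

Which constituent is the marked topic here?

The construction explicitly marks "Astrid" as what the sentence is about — the topic.
The remainder of the clause is the comment (what is said about the topic).

Astrid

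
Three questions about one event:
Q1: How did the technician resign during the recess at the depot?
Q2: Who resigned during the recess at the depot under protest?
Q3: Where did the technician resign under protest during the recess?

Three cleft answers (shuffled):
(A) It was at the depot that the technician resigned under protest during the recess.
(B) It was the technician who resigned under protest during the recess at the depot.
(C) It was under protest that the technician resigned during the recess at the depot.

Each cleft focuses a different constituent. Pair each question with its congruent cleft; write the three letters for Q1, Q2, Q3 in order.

Q1 asks about the manner; cleft (C) focuses "under protest", which is the manner — so Q1 → C.
Q2 asks about the subject (agent); cleft (B) focuses "the technician", which is the subject (agent) — so Q2 → B.
Q3 asks about the location; cleft (A) focuses "at the depot", which is the location — so Q3 → A.
Mapping: Q1→C, Q2→B, Q3→A.

CBA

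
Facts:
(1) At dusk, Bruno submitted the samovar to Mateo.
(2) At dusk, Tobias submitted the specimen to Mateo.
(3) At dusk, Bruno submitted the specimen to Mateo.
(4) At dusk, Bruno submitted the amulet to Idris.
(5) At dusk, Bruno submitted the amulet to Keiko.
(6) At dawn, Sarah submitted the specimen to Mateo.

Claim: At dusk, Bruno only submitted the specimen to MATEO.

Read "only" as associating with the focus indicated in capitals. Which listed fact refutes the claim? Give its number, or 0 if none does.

0

The capitals mark "Mateo" as focus. So "only" rules out other recipients, with the rest (Bruno as agent and the specimen as thing and at dusk as setting) as background.
No fact matches Bruno as agent and the specimen as thing and at dusk as setting with a different recipient — every other fact differs on at least one backgrounded slot. So no fact refutes it.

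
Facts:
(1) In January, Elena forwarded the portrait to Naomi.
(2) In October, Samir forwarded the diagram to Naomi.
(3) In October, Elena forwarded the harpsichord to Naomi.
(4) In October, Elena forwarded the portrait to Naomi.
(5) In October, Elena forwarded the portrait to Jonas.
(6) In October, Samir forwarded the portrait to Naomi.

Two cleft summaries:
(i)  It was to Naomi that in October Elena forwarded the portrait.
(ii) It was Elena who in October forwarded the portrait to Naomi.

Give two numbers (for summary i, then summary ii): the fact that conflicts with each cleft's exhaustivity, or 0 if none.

(i): focus "Naomi". Looking for same agent, thing, setting (Elena / the portrait / in October) with some other recipient — fact (5) has Jonas there. Refuted.
(ii): focus "Elena". Looking for same thing, recipient, setting (the portrait / Naomi / in October) with some other agent — fact (6) has Samir there. Refuted.

5, 6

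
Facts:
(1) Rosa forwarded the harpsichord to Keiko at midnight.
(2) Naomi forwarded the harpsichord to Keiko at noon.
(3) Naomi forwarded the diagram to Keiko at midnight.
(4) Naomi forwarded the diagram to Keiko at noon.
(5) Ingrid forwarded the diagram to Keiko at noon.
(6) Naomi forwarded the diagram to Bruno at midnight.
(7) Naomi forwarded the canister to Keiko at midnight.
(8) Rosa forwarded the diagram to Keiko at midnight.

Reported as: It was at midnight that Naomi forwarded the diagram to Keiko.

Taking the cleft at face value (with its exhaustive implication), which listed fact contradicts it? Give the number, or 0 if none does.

4

The cleft puts "at midnight" in focus and presupposes the open proposition with same agent, thing, recipient (Naomi / the diagram / Keiko).
The exhaustive reading says no other setting fits that background.
But fact (4) also has same agent, thing, recipient (Naomi / the diagram / Keiko), with setting = at noon — so the exhaustive reading fails.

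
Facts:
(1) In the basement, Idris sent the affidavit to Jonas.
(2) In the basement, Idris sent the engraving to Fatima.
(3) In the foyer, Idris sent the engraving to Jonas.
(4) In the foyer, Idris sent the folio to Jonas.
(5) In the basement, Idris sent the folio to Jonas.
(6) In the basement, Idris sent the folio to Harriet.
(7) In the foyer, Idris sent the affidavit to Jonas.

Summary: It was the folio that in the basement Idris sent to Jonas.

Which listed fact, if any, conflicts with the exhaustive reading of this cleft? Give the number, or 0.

1

The cleft puts "the folio" in focus and presupposes the open proposition with Idris as agent and Jonas as recipient and in the basement as setting.
Exhaustivity: the folio is the only thing satisfying that background.
Fact (1) shares the background but with thing = the affidavit; exhaustivity is violated.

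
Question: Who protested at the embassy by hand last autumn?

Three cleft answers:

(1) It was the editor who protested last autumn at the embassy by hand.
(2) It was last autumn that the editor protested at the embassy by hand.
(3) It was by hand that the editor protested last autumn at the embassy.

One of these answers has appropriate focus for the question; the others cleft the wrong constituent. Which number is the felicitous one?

1

The question word "who" targets the subject (agent).
Option (1) clefts "the editor" — that matches what the question asks about.
Option (2) clefts "last autumn" — the time, not what was asked.
Option (3) clefts "by hand" — the manner, not what was asked.
So the congruent reply is (1).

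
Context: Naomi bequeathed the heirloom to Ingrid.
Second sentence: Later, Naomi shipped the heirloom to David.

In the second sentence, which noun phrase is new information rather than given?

David

"Naomi" and "the heirloom" in the second sentence are given — already mentioned in the context.
"David" has no antecedent in the context; it is discourse-new.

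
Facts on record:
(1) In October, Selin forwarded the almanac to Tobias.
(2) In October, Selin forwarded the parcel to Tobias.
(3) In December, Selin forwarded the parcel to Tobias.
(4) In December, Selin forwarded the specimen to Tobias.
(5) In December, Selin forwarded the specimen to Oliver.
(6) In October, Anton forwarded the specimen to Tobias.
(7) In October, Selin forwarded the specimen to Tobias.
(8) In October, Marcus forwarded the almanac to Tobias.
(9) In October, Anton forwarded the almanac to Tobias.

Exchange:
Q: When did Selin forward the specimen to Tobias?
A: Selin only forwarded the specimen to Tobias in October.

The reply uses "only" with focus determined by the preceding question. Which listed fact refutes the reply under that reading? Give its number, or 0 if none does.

4

Answering "When did ...?" puts focus on the setting — here, "in October".
"Only" then excludes alternative settings while the background — Selin as agent and the specimen as thing and Tobias as recipient — is held fixed.
Fact (4) keeps Selin as agent and the specimen as thing and Tobias as recipient but has setting = in December; that refutes the reply.
(Fact (1) would refute a reading with focus on the thing — but that is not what the question asks.)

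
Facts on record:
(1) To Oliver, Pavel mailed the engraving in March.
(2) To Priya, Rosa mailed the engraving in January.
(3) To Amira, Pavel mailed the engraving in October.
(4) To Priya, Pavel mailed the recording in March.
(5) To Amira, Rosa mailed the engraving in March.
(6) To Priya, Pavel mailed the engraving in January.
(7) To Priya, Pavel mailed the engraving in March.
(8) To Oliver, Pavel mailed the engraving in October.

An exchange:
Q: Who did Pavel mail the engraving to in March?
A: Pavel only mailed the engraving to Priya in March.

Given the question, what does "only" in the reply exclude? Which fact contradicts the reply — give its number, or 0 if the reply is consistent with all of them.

1

The question "Who did ... to ...?" targets the recipient, so in the reply the focus falls on "Priya".
"Only" then excludes alternative recipients while the background — Pavel as agent and the engraving as thing and in March as setting — is held fixed.
Fact (1) keeps Pavel as agent and the engraving as thing and in March as setting but has recipient = Oliver; that refutes the reply.
(Fact (6) would refute a reading with focus on the setting — but that is not what the question asks.)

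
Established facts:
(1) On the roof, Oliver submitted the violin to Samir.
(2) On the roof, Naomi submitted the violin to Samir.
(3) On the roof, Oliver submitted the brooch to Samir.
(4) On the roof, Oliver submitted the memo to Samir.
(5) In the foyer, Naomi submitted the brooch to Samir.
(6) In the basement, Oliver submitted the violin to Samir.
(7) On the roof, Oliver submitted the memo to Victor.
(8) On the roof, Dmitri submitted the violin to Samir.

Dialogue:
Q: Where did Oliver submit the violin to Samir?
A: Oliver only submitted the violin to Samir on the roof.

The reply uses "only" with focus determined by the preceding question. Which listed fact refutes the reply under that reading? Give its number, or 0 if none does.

6

Answering "Where did ...?" puts focus on the setting — here, "on the roof".
"Only" then excludes alternative settings while the background — Oliver as agent and the violin as thing and Samir as recipient — is held fixed.
Fact (6) shares the background with a different setting (in the basement) — counterexample.
(Fact (3) would refute a reading with focus on the thing — but that is not what the question asks.)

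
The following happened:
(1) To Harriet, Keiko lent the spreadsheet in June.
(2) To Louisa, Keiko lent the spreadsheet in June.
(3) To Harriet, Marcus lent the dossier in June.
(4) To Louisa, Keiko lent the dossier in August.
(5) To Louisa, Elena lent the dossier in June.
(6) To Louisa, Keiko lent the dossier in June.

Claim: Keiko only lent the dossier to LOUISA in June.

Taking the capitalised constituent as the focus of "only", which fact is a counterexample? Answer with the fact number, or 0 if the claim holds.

The capitals mark "Louisa" as focus. So "only" rules out other recipients, with the rest (same agent, thing, setting (Keiko / the dossier / in June)) as background.
Every other fact changes something in the background, not just the recipient. Nothing refutes the claim.

0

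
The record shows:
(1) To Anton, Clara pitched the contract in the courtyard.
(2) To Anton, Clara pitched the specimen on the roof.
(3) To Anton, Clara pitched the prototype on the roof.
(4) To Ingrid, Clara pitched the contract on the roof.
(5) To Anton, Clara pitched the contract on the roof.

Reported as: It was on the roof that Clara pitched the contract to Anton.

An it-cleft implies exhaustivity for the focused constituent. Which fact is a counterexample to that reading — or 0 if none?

The cleft puts "on the roof" in focus and presupposes the open proposition with agent = Clara, thing = the contract, recipient = Anton.
Exhaustivity: on the roof is the only setting satisfying that background.
But fact (1) also has agent = Clara, thing = the contract, recipient = Anton, with setting = in the courtyard — so the exhaustive reading fails.

1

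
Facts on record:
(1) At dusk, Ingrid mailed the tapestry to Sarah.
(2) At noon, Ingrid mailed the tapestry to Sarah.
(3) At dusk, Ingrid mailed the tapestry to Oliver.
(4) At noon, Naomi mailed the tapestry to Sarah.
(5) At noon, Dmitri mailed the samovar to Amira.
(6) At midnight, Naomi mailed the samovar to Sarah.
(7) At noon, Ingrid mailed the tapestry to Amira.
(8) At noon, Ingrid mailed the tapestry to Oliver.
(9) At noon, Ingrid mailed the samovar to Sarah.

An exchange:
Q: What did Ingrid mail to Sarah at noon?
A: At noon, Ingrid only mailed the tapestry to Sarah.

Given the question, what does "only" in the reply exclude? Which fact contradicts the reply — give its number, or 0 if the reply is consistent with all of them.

9

The question "What did ...?" targets the thing, so in the reply the focus falls on "the tapestry".
"Only" then excludes alternative things while the background — Ingrid as agent and Sarah as recipient and at noon as setting — is held fixed.
Fact (9) shares the background with a different thing (the samovar) — counterexample.
(Fact (1) would refute a reading with focus on the setting — but that is not what the question asks.)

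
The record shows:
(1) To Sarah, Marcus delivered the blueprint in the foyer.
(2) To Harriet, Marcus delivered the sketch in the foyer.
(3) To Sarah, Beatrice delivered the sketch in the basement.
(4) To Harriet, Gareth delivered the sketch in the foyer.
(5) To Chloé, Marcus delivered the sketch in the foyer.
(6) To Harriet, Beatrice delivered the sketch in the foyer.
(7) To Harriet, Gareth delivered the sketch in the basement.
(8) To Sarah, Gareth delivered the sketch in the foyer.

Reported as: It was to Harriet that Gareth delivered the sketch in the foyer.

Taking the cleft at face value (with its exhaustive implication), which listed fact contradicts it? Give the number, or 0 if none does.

The cleft puts "Harriet" in focus and presupposes the open proposition with agent = Gareth, thing = the sketch, setting = in the foyer.
Exhaustivity: Harriet is the only recipient satisfying that background.
Fact (8) shares the background but with recipient = Sarah; exhaustivity is violated.

8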